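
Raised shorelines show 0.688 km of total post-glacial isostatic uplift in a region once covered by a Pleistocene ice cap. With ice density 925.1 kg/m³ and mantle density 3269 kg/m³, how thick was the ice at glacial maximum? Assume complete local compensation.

2.43 km

u = t ρ_ice/ρ_m → t = u ρ_m/ρ_ice = 0.688 km × 3269/925.1 = 2.43 km.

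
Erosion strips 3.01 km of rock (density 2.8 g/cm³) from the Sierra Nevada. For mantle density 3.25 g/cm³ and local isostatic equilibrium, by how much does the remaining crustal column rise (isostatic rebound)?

Unloading: uplift u = e ρ_c/ρ_m = 3.01 km × 2.8/3.25 = 2.59 km.

2.59 km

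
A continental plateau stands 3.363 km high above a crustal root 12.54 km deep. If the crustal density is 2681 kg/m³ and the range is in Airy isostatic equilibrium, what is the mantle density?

Airy balance: ρ_c h = (ρ_m − ρ_c) r → ρ_m = ρ_c (1 + h/r).
ρ_m = 2681 × (1 + 3.363 km/12.54 km) = 3400 kg/m³.

3400 kg/m³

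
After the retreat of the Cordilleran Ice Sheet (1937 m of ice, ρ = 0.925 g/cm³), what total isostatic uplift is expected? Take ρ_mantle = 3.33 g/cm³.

538 m

Removing the load lets mantle flow back in; uplift u satisfies ρ_ice t = ρ_m u.
u = t ρ_ice/ρ_m = 1937 m × 0.925/3.33 = 538 m.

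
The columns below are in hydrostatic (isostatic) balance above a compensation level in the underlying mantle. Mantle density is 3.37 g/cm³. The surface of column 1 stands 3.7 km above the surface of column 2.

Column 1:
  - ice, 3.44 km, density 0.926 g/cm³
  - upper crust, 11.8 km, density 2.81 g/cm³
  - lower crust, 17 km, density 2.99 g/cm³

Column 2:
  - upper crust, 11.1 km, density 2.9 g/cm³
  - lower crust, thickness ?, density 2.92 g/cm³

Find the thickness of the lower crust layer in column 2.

8.42 km

Take the compensation level at the base of the deeper column (depth z_c below the surface of column 1) and equate Σ ρ_i t_i down to z_c; mantle fills any gap and the z_c terms cancel.
Column 1: 3.44×0.926 + 11.8×2.81 + 17×2.99 + (z_c − 32.24)×3.37
Column 2: 3.7×0 + 11.1×2.9 + x×2.92 + (z_c − 3.7 − 11.1 − x)×3.37
The z_c×3.37 term appears on both sides and cancels. Collect the known terms of each column as K = Σ(ρt)_known − 3.37 × (depth of known layers): K_1 = 87.17344 − 3.37×32.24 = −21.47536; K_2 = 32.19 − 3.37×(3.7 + 11.1) = −17.686.
Balance: K_1 = K_2 − x×(3.37 − 2.92), so x = (K_2 − K_1)/(3.37 − 2.92) = 3.78936/0.45 = 8.42 km.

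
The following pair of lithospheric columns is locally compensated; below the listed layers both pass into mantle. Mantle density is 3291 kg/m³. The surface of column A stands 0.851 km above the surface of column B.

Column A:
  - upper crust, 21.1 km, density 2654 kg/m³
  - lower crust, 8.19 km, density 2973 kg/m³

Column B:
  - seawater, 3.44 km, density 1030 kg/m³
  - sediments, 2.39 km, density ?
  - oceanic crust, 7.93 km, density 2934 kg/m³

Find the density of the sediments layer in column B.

Take the compensation level at the base of the deeper column (depth z_c below the surface of column A) and equate Σ ρ_i t_i down to z_c; mantle fills any gap and the z_c terms cancel.
Column A: 21.1×2654 + 8.19×2973 + (z_c − 29.29)×3291
Column B: 0.851×0 + 3.44×1030 + 2.39×ρ + 7.93×2934 + (z_c − 0.851 − 13.76)×3291
The z_c×3291 term appears on both sides and cancels. Collect the known terms of each column as K = Σ(ρt)_known − 3291 × (depth of known layers): K_A = 80348.27 − 3291×29.29 = −16045.12; K_B = 26809.82 − 3291×(0.851 + 13.76) = −21274.981.
Balance: K_A = K_B + 2.39×ρ, so ρ = (K_A − K_B)/2.39 = 5229.86/2.39 = 2190 kg/m³.

2190 kg/m³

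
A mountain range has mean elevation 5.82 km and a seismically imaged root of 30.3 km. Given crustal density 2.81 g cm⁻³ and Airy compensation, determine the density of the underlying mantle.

Airy balance: ρ_c h = (ρ_m − ρ_c) r → ρ_m = ρ_c (1 + h/r).
ρ_m = 2.81 × (1 + 5.82 km/30.3 km) = 3.35 g cm⁻³.

3.35 g cm⁻³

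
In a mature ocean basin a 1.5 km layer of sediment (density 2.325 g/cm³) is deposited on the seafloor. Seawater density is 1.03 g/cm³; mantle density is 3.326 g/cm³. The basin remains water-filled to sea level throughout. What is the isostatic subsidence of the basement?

0.846 km

Submarine loading: the sediment displaces seawater, and the subsidence is in turn flooded, so s (ρ_m − ρ_w) = t (ρ_sed − ρ_w).
s = 1.5 km × (2.325 − 1.03) / (3.326 − 1.03) = 0.846 km.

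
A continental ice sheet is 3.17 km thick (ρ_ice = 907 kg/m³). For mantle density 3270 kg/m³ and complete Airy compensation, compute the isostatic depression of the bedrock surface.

Equating mass per unit area of the two columns: the ice load ρ_ice t is balanced by mantle displaced below, ρ_m s.
s = t ρ_ice / ρ_m = 3.17 km × 907/3270 = 0.879 km.

0.879 km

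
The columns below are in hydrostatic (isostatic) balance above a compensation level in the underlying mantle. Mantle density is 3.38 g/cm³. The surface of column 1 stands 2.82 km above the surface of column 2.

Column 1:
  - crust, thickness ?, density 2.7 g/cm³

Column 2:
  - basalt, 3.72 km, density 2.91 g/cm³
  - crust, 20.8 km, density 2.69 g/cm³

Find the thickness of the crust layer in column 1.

37.7 km

Take the compensation level at the base of the deeper column (depth z_c below the surface of column 1) and equate Σ ρ_i t_i down to z_c; mantle fills any gap and the z_c terms cancel.
Column 1: x×2.7 + (z_c − 0 − x)×3.38
Column 2: 2.82×0 + 3.72×2.91 + 20.8×2.69 + (z_c − 2.82 − 24.52)×3.38
The z_c×3.38 term appears on both sides and cancels. Collect the known terms of each column as K = Σ(ρt)_known − 3.38 × (depth of known layers): K_1 = 0 − 3.38×0 = 0; K_2 = 66.7772 − 3.38×(2.82 + 24.52) = −25.632.
Balance: K_1 − x×(3.38 − 2.7) = K_2, so x = (K_1 − K_2)/(3.38 − 2.7) = 25.632/0.68 = 37.7 km.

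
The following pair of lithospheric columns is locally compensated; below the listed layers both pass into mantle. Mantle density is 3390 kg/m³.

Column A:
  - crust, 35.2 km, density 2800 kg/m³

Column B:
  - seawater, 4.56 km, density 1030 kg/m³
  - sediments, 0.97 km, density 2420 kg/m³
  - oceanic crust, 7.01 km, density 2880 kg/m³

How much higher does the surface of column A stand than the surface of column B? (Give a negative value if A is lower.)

For any compensation level in the mantle, the mantle terms cancel and isostasy reduces to e = (Σt_A − Σt_B) − (Σ(ρt)_A − Σ(ρt)_B) / ρ_m.
Σt_A = 35.2 km; Σt_B = 12.54 km; Σ(ρt)_A = 98560; Σ(ρt)_B = 27233 (in km·kg/m³).
e = (35.2 − 12.54) − (98560 − 27233) / 3390 = 1.62 km.

1.62 km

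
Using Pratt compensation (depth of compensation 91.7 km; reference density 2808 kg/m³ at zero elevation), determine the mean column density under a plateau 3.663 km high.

Pratt balance: ρ_ref D = ρ (D + h).
ρ = ρ_ref D/(D + h) = 2808 × 91.7 km/(91.7 km + 3.663 km) = 2700 kg/m³.

2700 kg/m³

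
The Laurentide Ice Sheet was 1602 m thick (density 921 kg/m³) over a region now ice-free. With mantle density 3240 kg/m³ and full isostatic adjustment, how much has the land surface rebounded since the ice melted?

Removing the load lets mantle flow back in; uplift u satisfies ρ_ice t = ρ_m u.
u = t ρ_ice/ρ_m = 1602 m × 921/3240 = 455 m.

455 m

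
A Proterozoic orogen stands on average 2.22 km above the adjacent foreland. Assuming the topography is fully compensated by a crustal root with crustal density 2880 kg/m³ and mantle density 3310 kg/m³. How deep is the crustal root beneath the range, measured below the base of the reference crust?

In Airy isostatic equilibrium: the weight of the topography is balanced by the buoyancy of the root, ρ_c h = (ρ_m − ρ_c) r.
r = h · ρ_c / (ρ_m − ρ_c) = 2.22 km × 2880 / (3310 − 2880) = 14.9 km.

14.9 km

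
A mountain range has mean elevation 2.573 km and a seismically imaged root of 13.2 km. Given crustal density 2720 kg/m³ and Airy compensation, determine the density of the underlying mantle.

Airy balance: ρ_c h = (ρ_m − ρ_c) r → ρ_m = ρ_c (1 + h/r).
ρ_m = 2720 × (1 + 2.573 km/13.2 km) = 3250 kg/m³.

3250 kg/m³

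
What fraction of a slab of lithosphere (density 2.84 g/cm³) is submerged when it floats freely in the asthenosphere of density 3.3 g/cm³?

Submerged fraction = ρ_obj/ρ_fluid = 2.84/3.3 = 0.861.

0.861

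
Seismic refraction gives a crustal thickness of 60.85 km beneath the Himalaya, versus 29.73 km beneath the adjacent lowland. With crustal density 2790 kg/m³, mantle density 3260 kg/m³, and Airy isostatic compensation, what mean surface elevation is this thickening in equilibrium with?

4.49 km

Excess crust Δ = 60.85 km − 29.73 km = 31.12 km, split between elevation h and root r with h + r = Δ.
Airy balance ρ_c h = (ρ_m − ρ_c) r gives r = h ρ_c/(ρ_m − ρ_c), so h (1 + ρ_c/(ρ_m − ρ_c)) = Δ, i.e. h = Δ (ρ_m − ρ_c)/ρ_m.
h = 31.12 km × 470/3260 = 4.49 km.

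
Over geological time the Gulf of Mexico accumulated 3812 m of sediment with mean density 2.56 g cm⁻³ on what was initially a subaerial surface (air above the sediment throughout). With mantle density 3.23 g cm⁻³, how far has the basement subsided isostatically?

Subaerial load: s = t ρ_sed / ρ_m = 3812 m × 2.56/3.23 = 3020 m.

3020 m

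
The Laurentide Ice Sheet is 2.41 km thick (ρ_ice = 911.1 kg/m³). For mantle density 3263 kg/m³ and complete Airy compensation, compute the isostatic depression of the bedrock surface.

0.673 km

Isostatic balance requires: the ice load ρ_ice t is balanced by mantle displaced below, ρ_m s.
s = t ρ_ice / ρ_m = 2.41 km × 911.1/3263 = 0.673 km.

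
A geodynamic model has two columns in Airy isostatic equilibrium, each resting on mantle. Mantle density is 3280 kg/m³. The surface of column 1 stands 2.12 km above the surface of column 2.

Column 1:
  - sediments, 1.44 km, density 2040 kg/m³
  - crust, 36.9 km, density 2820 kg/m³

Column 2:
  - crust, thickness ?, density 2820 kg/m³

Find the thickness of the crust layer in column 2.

25.7 km

Take the compensation level at the base of the deeper column (depth z_c below the surface of column 1) and equate Σ ρ_i t_i down to z_c; mantle fills any gap and the z_c terms cancel.
Column 1: 1.44×2040 + 36.9×2820 + (z_c − 38.34)×3280
Column 2: 2.12×0 + x×2820 + (z_c − 2.12 − 0 − x)×3280
The z_c×3280 term appears on both sides and cancels. Collect the known terms of each column as K = Σ(ρt)_known − 3280 × (depth of known layers): K_1 = 106995.6 − 3280×38.34 = −18759.6; K_2 = 0 − 3280×(2.12 + 0) = −6953.6.
Balance: K_1 = K_2 − x×(3280 − 2820), so x = (K_2 − K_1)/(3280 − 2820) = 11806/460 = 25.7 km.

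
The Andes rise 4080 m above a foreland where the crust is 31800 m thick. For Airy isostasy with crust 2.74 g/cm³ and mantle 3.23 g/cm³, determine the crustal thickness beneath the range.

58700 m

Root depth r = h ρ_c / (ρ_m − ρ_c) = 4080 m × 2.74 / 0.49 = 22810 m.
Total thickness = T + h + r = 31800 m + 4080 m + 22810 m = 58700 m.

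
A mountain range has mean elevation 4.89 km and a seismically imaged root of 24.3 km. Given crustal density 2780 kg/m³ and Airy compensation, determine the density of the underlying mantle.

Airy balance: ρ_c h = (ρ_m − ρ_c) r → ρ_m = ρ_c (1 + h/r).
ρ_m = 2780 × (1 + 4.89 km/24.3 km) = 3340 kg/m³.

3340 kg/m³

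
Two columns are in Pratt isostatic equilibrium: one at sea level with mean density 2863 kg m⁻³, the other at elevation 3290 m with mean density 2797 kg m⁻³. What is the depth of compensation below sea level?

ρ_ref D = ρ (D + h) → D (ρ_ref − ρ) = ρ h.
D = ρ h/(ρ_ref − ρ) = 2797 × 3290 m/(2863 − 2797) = 139000 m.

139000 m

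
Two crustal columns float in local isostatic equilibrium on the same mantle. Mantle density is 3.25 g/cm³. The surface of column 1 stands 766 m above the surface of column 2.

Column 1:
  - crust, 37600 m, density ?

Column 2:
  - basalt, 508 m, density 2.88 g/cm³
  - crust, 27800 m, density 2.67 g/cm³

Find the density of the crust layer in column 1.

2.75 g/cm³

Take the compensation level at the base of the deeper column (depth z_c below the surface of column 1) and equate Σ ρ_i t_i down to z_c; mantle fills any gap and the z_c terms cancel.
Column 1: 37600×ρ + (z_c − 37600)×3.25
Column 2: 766×0 + 508×2.88 + 27800×2.67 + (z_c − 766 − 28308)×3.25
The z_c×3.25 term appears on both sides and cancels. Collect the known terms of each column as K = Σ(ρt)_known − 3.25 × (depth of known layers): K_1 = 0 − 3.25×37600 = −122200; K_2 = 75689.04 − 3.25×(766 + 28308) = −18801.46.
Balance: K_1 + 37600×ρ = K_2, so ρ = (K_2 − K_1)/37600 = 103399/37600 = 2.75 g/cm³.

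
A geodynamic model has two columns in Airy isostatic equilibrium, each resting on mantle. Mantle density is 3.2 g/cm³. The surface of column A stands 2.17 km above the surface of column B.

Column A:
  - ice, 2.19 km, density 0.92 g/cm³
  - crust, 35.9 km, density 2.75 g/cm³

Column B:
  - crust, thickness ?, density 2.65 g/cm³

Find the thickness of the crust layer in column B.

Take the compensation level at the base of the deeper column (depth z_c below the surface of column A) and equate Σ ρ_i t_i down to z_c; mantle fills any gap and the z_c terms cancel.
Column A: 2.19×0.92 + 35.9×2.75 + (z_c − 38.09)×3.2
Column B: 2.17×0 + x×2.65 + (z_c − 2.17 − 0 − x)×3.2
The z_c×3.2 term appears on both sides and cancels. Collect the known terms of each column as K = Σ(ρt)_known − 3.2 × (depth of known layers): K_A = 100.7398 − 3.2×38.09 = −21.1482; K_B = 0 − 3.2×(2.17 + 0) = −6.944.
Balance: K_A = K_B − x×(3.2 − 2.65), so x = (K_B − K_A)/(3.2 − 2.65) = 14.2042/0.55 = 25.8 km.

25.8 km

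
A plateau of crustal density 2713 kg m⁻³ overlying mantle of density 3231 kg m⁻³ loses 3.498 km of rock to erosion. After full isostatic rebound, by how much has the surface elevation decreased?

Rebound u = e ρ_c/ρ_m = 3.498 km × 2713/3231 = 2.937 km.
Net surface drop = e − u = 3.498 km − 2.937 km = e (ρ_m − ρ_c)/ρ_m = 0.561 km.

0.561 km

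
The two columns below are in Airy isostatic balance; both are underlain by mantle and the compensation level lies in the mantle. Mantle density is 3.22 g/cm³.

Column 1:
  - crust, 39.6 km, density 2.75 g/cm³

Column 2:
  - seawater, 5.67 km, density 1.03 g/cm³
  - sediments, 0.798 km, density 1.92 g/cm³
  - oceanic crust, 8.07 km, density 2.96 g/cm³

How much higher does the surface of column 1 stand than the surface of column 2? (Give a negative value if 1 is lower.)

For any compensation level in the mantle, the mantle terms cancel and isostasy reduces to e = (Σt_1 − Σt_2) − (Σ(ρt)_1 − Σ(ρt)_2) / ρ_m.
Σt_1 = 39.6 km; Σt_2 = 14.538 km; Σ(ρt)_1 = 108.9; Σ(ρt)_2 = 31.25946 (in km·g/cm³).
e = (39.6 − 14.538) − (108.9 − 31.25946) / 3.22 = 0.95 km.

0.95 km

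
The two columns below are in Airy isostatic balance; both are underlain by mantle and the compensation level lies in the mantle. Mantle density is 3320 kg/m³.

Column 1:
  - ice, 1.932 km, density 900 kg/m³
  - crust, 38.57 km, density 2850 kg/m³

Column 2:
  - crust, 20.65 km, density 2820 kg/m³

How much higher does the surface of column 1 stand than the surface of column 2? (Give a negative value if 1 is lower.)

For any compensation level in the mantle, the mantle terms cancel and isostasy reduces to e = (Σt_1 − Σt_2) − (Σ(ρt)_1 − Σ(ρt)_2) / ρ_m.
Σt_1 = 40.502 km; Σt_2 = 20.65 km; Σ(ρt)_1 = 111663.3; Σ(ρt)_2 = 58233 (in km·kg/m³).
e = (40.502 − 20.65) − (111663.3 − 58233) / 3320 = 3.76 km.

3.76 km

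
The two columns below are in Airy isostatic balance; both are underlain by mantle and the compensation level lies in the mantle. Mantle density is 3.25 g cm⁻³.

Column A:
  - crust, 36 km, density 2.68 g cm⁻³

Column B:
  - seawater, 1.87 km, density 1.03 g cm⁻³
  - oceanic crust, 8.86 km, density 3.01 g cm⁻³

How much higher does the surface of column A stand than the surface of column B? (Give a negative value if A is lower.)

For any compensation level in the mantle, the mantle terms cancel and isostasy reduces to e = (Σt_A − Σt_B) − (Σ(ρt)_A − Σ(ρt)_B) / ρ_m.
Σt_A = 36 km; Σt_B = 10.73 km; Σ(ρt)_A = 96.48; Σ(ρt)_B = 28.5947 (in km·g cm⁻³).
e = (36 − 10.73) − (96.48 − 28.5947) / 3.25 = 4.38 km.

4.38 km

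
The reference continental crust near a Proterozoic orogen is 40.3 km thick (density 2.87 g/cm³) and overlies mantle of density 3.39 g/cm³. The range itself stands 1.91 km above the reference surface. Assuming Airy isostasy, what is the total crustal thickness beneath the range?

52.8 km

Root depth r = h ρ_c / (ρ_m − ρ_c) = 1.91 km × 2.87 / 0.52 = 10.54 km.
Total thickness = T + h + r = 40.3 km + 1.91 km + 10.54 km = 52.8 km.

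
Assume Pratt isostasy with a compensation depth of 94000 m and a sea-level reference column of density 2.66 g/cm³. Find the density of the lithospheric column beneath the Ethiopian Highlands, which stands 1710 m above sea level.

2.61 g/cm³

Pratt balance: ρ_ref D = ρ (D + h).
ρ = ρ_ref D/(D + h) = 2.66 × 94000 m/(94000 m + 1710 m) = 2.61 g/cm³.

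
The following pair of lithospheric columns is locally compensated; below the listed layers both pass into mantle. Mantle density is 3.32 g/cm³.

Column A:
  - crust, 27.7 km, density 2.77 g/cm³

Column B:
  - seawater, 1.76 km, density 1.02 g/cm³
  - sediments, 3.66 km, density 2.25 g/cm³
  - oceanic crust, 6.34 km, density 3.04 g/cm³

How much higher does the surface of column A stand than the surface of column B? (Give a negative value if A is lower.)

For any compensation level in the mantle, the mantle terms cancel and isostasy reduces to e = (Σt_A − Σt_B) − (Σ(ρt)_A − Σ(ρt)_B) / ρ_m.
Σt_A = 27.7 km; Σt_B = 11.76 km; Σ(ρt)_A = 76.729; Σ(ρt)_B = 29.3038 (in km·g/cm³).
e = (27.7 − 11.76) − (76.729 − 29.3038) / 3.32 = 1.66 km.

1.66 km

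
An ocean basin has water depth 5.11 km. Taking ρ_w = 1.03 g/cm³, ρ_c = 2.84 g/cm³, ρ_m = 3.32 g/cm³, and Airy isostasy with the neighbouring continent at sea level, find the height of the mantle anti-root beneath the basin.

Equating mass per unit area of the two columns: replacing crust with seawater at the top is compensated by replacing crust with mantle at the base: d (ρ_c − ρ_w) = a (ρ_m − ρ_c).
a = d (ρ_c − ρ_w)/(ρ_m − ρ_c) = 5.11 km × 1.81/0.48 = 19.3 km.

19.3 km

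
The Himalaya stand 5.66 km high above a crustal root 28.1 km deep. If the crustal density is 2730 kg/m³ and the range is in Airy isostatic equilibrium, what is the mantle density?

3280 kg/m³

Airy balance: ρ_c h = (ρ_m − ρ_c) r → ρ_m = ρ_c (1 + h/r).
ρ_m = 2730 × (1 + 5.66 km/28.1 km) = 3280 kg/m³.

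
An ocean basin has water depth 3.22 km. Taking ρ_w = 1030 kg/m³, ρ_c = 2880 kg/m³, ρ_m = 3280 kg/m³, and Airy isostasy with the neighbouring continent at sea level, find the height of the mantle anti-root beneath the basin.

14.9 km

By Archimedes' principle applied to the lithosphere: replacing crust with seawater at the top is compensated by replacing crust with mantle at the base: d (ρ_c − ρ_w) = a (ρ_m − ρ_c).
a = d (ρ_c − ρ_w)/(ρ_m − ρ_c) = 3.22 km × 1850/400 = 14.9 km.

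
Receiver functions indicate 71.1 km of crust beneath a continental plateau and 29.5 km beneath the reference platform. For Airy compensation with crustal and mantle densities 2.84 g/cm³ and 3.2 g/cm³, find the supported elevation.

4.68 km

Excess crust Δ = 71.1 km − 29.5 km = 41.6 km, split between elevation h and root r with h + r = Δ.
Airy balance ρ_c h = (ρ_m − ρ_c) r gives r = h ρ_c/(ρ_m − ρ_c), so h (1 + ρ_c/(ρ_m − ρ_c)) = Δ, i.e. h = Δ (ρ_m − ρ_c)/ρ_m.
h = 41.6 km × 0.36/3.2 = 4.68 km.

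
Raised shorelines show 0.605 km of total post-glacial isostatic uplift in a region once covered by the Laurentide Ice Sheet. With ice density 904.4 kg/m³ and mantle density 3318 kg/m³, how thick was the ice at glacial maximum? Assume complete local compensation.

2.22 km

u = t ρ_ice/ρ_m → t = u ρ_m/ρ_ice = 0.605 km × 3318/904.4 = 2.22 km.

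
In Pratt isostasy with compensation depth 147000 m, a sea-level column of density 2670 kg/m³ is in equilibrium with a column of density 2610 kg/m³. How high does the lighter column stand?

3380 m

ρ_ref D = ρ (D + h) → h = D (ρ_ref − ρ)/ρ.
h = 147000 m × (2670 − 2610)/2610 = 3380 m.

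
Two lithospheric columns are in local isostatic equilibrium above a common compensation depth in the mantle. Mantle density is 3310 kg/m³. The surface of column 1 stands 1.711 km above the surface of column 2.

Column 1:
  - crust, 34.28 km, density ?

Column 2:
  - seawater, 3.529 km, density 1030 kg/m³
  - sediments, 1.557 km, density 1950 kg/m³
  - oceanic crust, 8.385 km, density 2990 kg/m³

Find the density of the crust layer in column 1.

Take the compensation level at the base of the deeper column (depth z_c below the surface of column 1) and equate Σ ρ_i t_i down to z_c; mantle fills any gap and the z_c terms cancel.
Column 1: 34.28×ρ + (z_c − 34.28)×3310
Column 2: 1.711×0 + 3.529×1030 + 1.557×1950 + 8.385×2990 + (z_c − 1.711 − 13.471)×3310
The z_c×3310 term appears on both sides and cancels. Collect the known terms of each column as K = Σ(ρt)_known − 3310 × (depth of known layers): K_1 = 0 − 3310×34.28 = −113466.8; K_2 = 31742.17 − 3310×(1.711 + 13.471) = −18510.25.
Balance: K_1 + 34.28×ρ = K_2, so ρ = (K_2 − K_1)/34.28 = 94956.6/34.28 = 2770 kg/m³.

2770 kg/m³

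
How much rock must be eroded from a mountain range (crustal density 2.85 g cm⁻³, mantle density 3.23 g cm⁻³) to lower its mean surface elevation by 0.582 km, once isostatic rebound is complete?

Net drop Δ = e − u = e − e ρ_c/ρ_m = e (ρ_m − ρ_c)/ρ_m.
e = Δ ρ_m/(ρ_m − ρ_c) = 0.582 km × 3.23/0.38 = 4.95 km.

4.95 km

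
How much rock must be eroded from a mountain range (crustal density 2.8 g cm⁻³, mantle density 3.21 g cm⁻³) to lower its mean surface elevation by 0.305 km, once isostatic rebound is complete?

2.39 km

Net drop Δ = e − u = e − e ρ_c/ρ_m = e (ρ_m − ρ_c)/ρ_m.
e = Δ ρ_m/(ρ_m − ρ_c) = 0.305 km × 3.21/0.41 = 2.39 km.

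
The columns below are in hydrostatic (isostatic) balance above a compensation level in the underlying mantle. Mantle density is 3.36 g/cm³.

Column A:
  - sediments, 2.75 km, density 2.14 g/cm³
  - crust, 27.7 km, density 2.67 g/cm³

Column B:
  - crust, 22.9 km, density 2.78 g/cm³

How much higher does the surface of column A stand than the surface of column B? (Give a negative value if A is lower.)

2.73 km

For any compensation level in the mantle, the mantle terms cancel and isostasy reduces to e = (Σt_A − Σt_B) − (Σ(ρt)_A − Σ(ρt)_B) / ρ_m.
Σt_A = 30.45 km; Σt_B = 22.9 km; Σ(ρt)_A = 79.844; Σ(ρt)_B = 63.662 (in km·g/cm³).
e = (30.45 − 22.9) − (79.844 − 63.662) / 3.36 = 2.73 km.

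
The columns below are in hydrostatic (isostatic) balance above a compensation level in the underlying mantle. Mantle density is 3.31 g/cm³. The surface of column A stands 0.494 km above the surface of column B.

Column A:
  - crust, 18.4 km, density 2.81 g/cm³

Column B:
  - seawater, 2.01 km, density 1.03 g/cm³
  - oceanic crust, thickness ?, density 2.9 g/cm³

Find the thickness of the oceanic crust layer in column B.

7.27 km

Take the compensation level at the base of the deeper column (depth z_c below the surface of column A) and equate Σ ρ_i t_i down to z_c; mantle fills any gap and the z_c terms cancel.
Column A: 18.4×2.81 + (z_c − 18.4)×3.31
Column B: 0.494×0 + 2.01×1.03 + x×2.9 + (z_c − 0.494 − 2.01 − x)×3.31
The z_c×3.31 term appears on both sides and cancels. Collect the known terms of each column as K = Σ(ρt)_known − 3.31 × (depth of known layers): K_A = 51.704 − 3.31×18.4 = −9.2; K_B = 2.0703 − 3.31×(0.494 + 2.01) = −6.21794.
Balance: K_A = K_B − x×(3.31 − 2.9), so x = (K_B − K_A)/(3.31 − 2.9) = 2.98206/0.41 = 7.27 km.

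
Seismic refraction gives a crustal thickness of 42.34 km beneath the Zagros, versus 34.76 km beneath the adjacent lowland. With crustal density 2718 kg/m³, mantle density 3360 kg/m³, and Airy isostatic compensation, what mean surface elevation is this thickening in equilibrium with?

Excess crust Δ = 42.34 km − 34.76 km = 7.58 km, split between elevation h and root r with h + r = Δ.
Airy balance ρ_c h = (ρ_m − ρ_c) r gives r = h ρ_c/(ρ_m − ρ_c), so h (1 + ρ_c/(ρ_m − ρ_c)) = Δ, i.e. h = Δ (ρ_m − ρ_c)/ρ_m.
h = 7.58 km × 642/3360 = 1.45 km.

1.45 km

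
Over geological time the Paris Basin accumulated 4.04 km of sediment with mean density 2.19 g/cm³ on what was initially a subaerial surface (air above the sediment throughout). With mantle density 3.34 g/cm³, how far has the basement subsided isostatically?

Subaerial load: s = t ρ_sed / ρ_m = 4.04 km × 2.19/3.34 = 2.65 km.

2.65 km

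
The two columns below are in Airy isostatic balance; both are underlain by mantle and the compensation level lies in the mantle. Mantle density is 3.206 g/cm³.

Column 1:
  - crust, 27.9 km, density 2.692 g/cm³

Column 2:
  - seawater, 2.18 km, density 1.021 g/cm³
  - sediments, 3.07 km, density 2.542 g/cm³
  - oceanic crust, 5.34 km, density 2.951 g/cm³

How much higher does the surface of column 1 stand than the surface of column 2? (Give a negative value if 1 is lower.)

For any compensation level in the mantle, the mantle terms cancel and isostasy reduces to e = (Σt_1 − Σt_2) − (Σ(ρt)_1 − Σ(ρt)_2) / ρ_m.
Σt_1 = 27.9 km; Σt_2 = 10.59 km; Σ(ρt)_1 = 75.1068; Σ(ρt)_2 = 25.78806 (in km·g/cm³).
e = (27.9 − 10.59) − (75.1068 − 25.78806) / 3.206 = 1.93 km.

1.93 km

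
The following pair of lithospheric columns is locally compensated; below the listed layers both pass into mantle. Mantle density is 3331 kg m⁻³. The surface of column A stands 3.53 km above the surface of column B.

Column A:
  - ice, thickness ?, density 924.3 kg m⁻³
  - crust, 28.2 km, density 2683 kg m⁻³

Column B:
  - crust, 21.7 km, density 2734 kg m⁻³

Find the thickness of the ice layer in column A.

Take the compensation level at the base of the deeper column (depth z_c below the surface of column A) and equate Σ ρ_i t_i down to z_c; mantle fills any gap and the z_c terms cancel.
Column A: x×924.3 + 28.2×2683 + (z_c − 28.2 − x)×3331
Column B: 3.53×0 + 21.7×2734 + (z_c − 3.53 − 21.7)×3331
The z_c×3331 term appears on both sides and cancels. Collect the known terms of each column as K = Σ(ρt)_known − 3331 × (depth of known layers): K_A = 75660.6 − 3331×28.2 = −18273.6; K_B = 59327.8 − 3331×(3.53 + 21.7) = −24713.33.
Balance: K_A − x×(3331 − 924.3) = K_B, so x = (K_A − K_B)/(3331 − 924.3) = 6439.73/2406.7 = 2.68 km.

2.68 km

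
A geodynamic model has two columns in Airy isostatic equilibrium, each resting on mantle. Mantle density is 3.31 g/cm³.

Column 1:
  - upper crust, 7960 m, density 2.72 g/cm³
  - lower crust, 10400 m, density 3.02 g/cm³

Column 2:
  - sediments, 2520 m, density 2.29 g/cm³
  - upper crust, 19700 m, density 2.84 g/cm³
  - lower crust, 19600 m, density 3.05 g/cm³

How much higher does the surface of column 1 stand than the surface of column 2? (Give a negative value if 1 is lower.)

For any compensation level in the mantle, the mantle terms cancel and isostasy reduces to e = (Σt_1 − Σt_2) − (Σ(ρt)_1 − Σ(ρt)_2) / ρ_m.
Σt_1 = 18360 m; Σt_2 = 41820 m; Σ(ρt)_1 = 53059.2; Σ(ρt)_2 = 121498.8 (in m·g/cm³).
e = (18360 − 41820) − (53059.2 − 121498.8) / 3.31 = −2780 m.

−2780 m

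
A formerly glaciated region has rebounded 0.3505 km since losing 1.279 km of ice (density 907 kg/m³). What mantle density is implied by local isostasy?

3310 kg/m³

ρ_m = ρ_ice t / u = 907 × 1.279 km/0.3505 km = 3310 kg/m³.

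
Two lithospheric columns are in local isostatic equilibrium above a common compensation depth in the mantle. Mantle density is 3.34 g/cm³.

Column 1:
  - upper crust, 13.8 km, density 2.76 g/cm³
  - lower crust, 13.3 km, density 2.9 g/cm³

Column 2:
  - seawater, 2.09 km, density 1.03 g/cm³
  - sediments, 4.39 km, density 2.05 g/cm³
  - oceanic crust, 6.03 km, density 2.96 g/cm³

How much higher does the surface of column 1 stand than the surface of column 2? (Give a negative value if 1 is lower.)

For any compensation level in the mantle, the mantle terms cancel and isostasy reduces to e = (Σt_1 − Σt_2) − (Σ(ρt)_1 − Σ(ρt)_2) / ρ_m.
Σt_1 = 27.1 km; Σt_2 = 12.51 km; Σ(ρt)_1 = 76.658; Σ(ρt)_2 = 29.001 (in km·g/cm³).
e = (27.1 − 12.51) − (76.658 − 29.001) / 3.34 = 0.321 km.

0.321 km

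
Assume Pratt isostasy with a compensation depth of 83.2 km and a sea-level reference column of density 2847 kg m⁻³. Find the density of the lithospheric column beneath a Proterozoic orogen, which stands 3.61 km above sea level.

2730 kg m⁻³

Pratt balance: ρ_ref D = ρ (D + h).
ρ = ρ_ref D/(D + h) = 2847 × 83.2 km/(83.2 km + 3.61 km) = 2730 kg m⁻³.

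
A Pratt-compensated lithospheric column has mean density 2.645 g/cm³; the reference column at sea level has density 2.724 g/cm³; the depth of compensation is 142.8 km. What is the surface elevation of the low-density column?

ρ_ref D = ρ (D + h) → h = D (ρ_ref − ρ)/ρ.
h = 142.8 km × (2.724 − 2.645)/2.645 = 4.27 km.

4.27 km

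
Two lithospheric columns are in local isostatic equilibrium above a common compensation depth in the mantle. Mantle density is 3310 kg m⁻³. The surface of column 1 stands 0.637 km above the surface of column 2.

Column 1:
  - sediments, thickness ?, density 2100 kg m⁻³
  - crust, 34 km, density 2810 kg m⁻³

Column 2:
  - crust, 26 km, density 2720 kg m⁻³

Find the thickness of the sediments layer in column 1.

Take the compensation level at the base of the deeper column (depth z_c below the surface of column 1) and equate Σ ρ_i t_i down to z_c; mantle fills any gap and the z_c terms cancel.
Column 1: x×2100 + 34×2810 + (z_c − 34 − x)×3310
Column 2: 0.637×0 + 26×2720 + (z_c − 0.637 − 26)×3310
The z_c×3310 term appears on both sides and cancels. Collect the known terms of each column as K = Σ(ρt)_known − 3310 × (depth of known layers): K_1 = 95540 − 3310×34 = −17000; K_2 = 70720 − 3310×(0.637 + 26) = −17448.47.
Balance: K_1 − x×(3310 − 2100) = K_2, so x = (K_1 − K_2)/(3310 − 2100) = 448.47/1210 = 0.371 km.

0.371 km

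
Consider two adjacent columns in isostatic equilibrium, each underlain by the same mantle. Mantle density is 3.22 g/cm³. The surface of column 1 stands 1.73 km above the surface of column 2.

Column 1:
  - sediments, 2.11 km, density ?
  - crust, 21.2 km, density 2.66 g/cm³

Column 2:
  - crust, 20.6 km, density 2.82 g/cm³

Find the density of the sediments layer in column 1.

Take the compensation level at the base of the deeper column (depth z_c below the surface of column 1) and equate Σ ρ_i t_i down to z_c; mantle fills any gap and the z_c terms cancel.
Column 1: 2.11×ρ + 21.2×2.66 + (z_c − 23.31)×3.22
Column 2: 1.73×0 + 20.6×2.82 + (z_c − 1.73 − 20.6)×3.22
The z_c×3.22 term appears on both sides and cancels. Collect the known terms of each column as K = Σ(ρt)_known − 3.22 × (depth of known layers): K_1 = 56.392 − 3.22×23.31 = −18.6662; K_2 = 58.092 − 3.22×(1.73 + 20.6) = −13.8106.
Balance: K_1 + 2.11×ρ = K_2, so ρ = (K_2 − K_1)/2.11 = 4.8556/2.11 = 2.3 g/cm³.

2.3 g/cm³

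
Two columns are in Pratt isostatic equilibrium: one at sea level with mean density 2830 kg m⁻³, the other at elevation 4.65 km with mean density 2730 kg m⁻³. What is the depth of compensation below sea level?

ρ_ref D = ρ (D + h) → D (ρ_ref − ρ) = ρ h.
D = ρ h/(ρ_ref − ρ) = 2730 × 4.65 km/(2830 − 2730) = 127 km.

127 km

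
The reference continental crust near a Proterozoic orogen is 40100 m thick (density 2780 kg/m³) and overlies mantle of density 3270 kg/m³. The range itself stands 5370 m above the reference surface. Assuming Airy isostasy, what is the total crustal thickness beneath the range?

75900 m

Root depth r = h ρ_c / (ρ_m − ρ_c) = 5370 m × 2780 / 490 = 30470 m.
Total thickness = T + h + r = 40100 m + 5370 m + 30470 m = 75900 m.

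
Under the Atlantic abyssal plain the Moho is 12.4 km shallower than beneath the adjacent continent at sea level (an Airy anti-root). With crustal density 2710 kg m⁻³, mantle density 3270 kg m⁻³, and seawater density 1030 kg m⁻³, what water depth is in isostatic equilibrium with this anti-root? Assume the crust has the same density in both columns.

Replacing a thickness d of crust by seawater at the top must be balanced by replacing crust with mantle at the base: d (ρ_c − ρ_w) = a (ρ_m − ρ_c).
d = a (ρ_m − ρ_c)/(ρ_c − ρ_w) = 12.4 km × 560/1680 = 4.13 km.

4.13 km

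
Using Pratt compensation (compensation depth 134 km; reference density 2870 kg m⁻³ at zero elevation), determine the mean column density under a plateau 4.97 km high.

2770 kg m⁻³

Pratt balance: ρ_ref D = ρ (D + h).
ρ = ρ_ref D/(D + h) = 2870 × 134 km/(134 km + 4.97 km) = 2770 kg m⁻³.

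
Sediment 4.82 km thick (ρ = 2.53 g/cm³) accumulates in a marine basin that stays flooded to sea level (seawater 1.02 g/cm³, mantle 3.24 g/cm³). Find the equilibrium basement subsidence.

3.28 km

Submarine loading: the sediment displaces seawater, and the subsidence is in turn flooded, so s (ρ_m − ρ_w) = t (ρ_sed − ρ_w).
s = 4.82 km × (2.53 − 1.02) / (3.24 − 1.02) = 3.28 km.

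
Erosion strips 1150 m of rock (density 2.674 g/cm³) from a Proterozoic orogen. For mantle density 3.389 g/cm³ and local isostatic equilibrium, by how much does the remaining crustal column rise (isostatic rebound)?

907 m

Unloading: uplift u = e ρ_c/ρ_m = 1150 m × 2.674/3.389 = 907 m.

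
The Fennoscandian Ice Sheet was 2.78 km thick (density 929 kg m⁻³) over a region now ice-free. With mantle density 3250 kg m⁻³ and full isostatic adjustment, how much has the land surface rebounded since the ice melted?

0.795 km

Removing the load lets mantle flow back in; uplift u satisfies ρ_ice t = ρ_m u.
u = t ρ_ice/ρ_m = 2.78 km × 929/3250 = 0.795 km.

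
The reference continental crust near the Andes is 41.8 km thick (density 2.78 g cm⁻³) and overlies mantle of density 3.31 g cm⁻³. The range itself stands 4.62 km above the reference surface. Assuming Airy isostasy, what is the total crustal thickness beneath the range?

Root depth r = h ρ_c / (ρ_m − ρ_c) = 4.62 km × 2.78 / 0.53 = 24.23 km.
Total thickness = T + h + r = 41.8 km + 4.62 km + 24.23 km = 70.7 km.

70.7 km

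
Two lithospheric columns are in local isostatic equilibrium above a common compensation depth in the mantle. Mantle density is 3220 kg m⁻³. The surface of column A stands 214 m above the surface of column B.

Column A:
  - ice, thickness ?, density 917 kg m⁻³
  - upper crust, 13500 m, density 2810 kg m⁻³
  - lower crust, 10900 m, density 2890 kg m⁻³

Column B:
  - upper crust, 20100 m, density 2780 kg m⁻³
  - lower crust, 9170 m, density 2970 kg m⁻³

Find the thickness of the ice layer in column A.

Take the compensation level at the base of the deeper column (depth z_c below the surface of column A) and equate Σ ρ_i t_i down to z_c; mantle fills any gap and the z_c terms cancel.
Column A: x×917 + 13500×2810 + 10900×2890 + (z_c − 24400 − x)×3220
Column B: 214×0 + 20100×2780 + 9170×2970 + (z_c − 214 − 29270)×3220
The z_c×3220 term appears on both sides and cancels. Collect the known terms of each column as K = Σ(ρt)_known − 3220 × (depth of known layers): K_A = 69436000 − 3220×24400 = −9132000; K_B = 83112900 − 3220×(214 + 29270) = −11825580.
Balance: K_A − x×(3220 − 917) = K_B, so x = (K_A − K_B)/(3220 − 917) = 2693580/2303 = 1170 m.

1170 m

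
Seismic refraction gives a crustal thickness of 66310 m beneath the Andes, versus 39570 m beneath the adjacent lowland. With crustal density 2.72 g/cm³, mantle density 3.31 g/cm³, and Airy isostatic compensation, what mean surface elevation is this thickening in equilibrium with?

4770 m

Excess crust Δ = 66310 m − 39570 m = 26740 m, split between elevation h and root r with h + r = Δ.
Airy balance ρ_c h = (ρ_m − ρ_c) r gives r = h ρ_c/(ρ_m − ρ_c), so h (1 + ρ_c/(ρ_m − ρ_c)) = Δ, i.e. h = Δ (ρ_m − ρ_c)/ρ_m.
h = 26740 m × 0.59/3.31 = 4770 m.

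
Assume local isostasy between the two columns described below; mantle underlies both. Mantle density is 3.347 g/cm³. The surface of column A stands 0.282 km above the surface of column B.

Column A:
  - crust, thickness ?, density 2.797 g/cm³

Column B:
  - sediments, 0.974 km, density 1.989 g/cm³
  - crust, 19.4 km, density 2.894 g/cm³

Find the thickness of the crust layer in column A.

20.1 km

Take the compensation level at the base of the deeper column (depth z_c below the surface of column A) and equate Σ ρ_i t_i down to z_c; mantle fills any gap and the z_c terms cancel.
Column A: x×2.797 + (z_c − 0 − x)×3.347
Column B: 0.282×0 + 0.974×1.989 + 19.4×2.894 + (z_c − 0.282 − 20.374)×3.347
The z_c×3.347 term appears on both sides and cancels. Collect the known terms of each column as K = Σ(ρt)_known − 3.347 × (depth of known layers): K_A = 0 − 3.347×0 = 0; K_B = 58.080886 − 3.347×(0.282 + 20.374) = −11.054746.
Balance: K_A − x×(3.347 − 2.797) = K_B, so x = (K_A − K_B)/(3.347 − 2.797) = 11.0547/0.55 = 20.1 km.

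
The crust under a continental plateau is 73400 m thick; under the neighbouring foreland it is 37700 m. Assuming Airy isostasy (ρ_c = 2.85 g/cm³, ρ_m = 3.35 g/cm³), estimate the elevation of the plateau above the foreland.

Excess crust Δ = 73400 m − 37700 m = 35700 m, split between elevation h and root r with h + r = Δ.
Airy balance ρ_c h = (ρ_m − ρ_c) r gives r = h ρ_c/(ρ_m − ρ_c), so h (1 + ρ_c/(ρ_m − ρ_c)) = Δ, i.e. h = Δ (ρ_m − ρ_c)/ρ_m.
h = 35700 m × 0.5/3.35 = 5330 m.

5330 m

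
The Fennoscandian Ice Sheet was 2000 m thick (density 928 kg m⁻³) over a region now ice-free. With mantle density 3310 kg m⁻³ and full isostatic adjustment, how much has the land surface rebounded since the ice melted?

Removing the load lets mantle flow back in; uplift u satisfies ρ_ice t = ρ_m u.
u = t ρ_ice/ρ_m = 2000 m × 928/3310 = 561 m.

561 m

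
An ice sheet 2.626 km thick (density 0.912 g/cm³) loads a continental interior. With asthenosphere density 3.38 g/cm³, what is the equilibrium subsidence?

0.709 km

By Archimedes' principle applied to the lithosphere: the ice load ρ_ice t is balanced by mantle displaced below, ρ_m s.
s = t ρ_ice / ρ_m = 2.626 km × 0.912/3.38 = 0.709 km.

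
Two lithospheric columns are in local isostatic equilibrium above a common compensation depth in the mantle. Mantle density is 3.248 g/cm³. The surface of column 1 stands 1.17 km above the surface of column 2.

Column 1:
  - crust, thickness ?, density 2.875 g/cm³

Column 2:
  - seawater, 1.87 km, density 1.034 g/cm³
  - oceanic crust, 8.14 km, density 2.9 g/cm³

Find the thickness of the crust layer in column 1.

28.9 km

Take the compensation level at the base of the deeper column (depth z_c below the surface of column 1) and equate Σ ρ_i t_i down to z_c; mantle fills any gap and the z_c terms cancel.
Column 1: x×2.875 + (z_c − 0 − x)×3.248
Column 2: 1.17×0 + 1.87×1.034 + 8.14×2.9 + (z_c − 1.17 − 10.01)×3.248
The z_c×3.248 term appears on both sides and cancels. Collect the known terms of each column as K = Σ(ρt)_known − 3.248 × (depth of known layers): K_1 = 0 − 3.248×0 = 0; K_2 = 25.53958 − 3.248×(1.17 + 10.01) = −10.77306.
Balance: K_1 − x×(3.248 − 2.875) = K_2, so x = (K_1 − K_2)/(3.248 − 2.875) = 10.7731/0.373 = 28.9 km.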